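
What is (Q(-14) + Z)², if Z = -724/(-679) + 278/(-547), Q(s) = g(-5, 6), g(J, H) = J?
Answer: 2721836740401/137947616569 ≈ 19.731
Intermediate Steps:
Q(s) = -5
Z = 207266/371413 (Z = -724*(-1/679) + 278*(-1/547) = 724/679 - 278/547 = 207266/371413 ≈ 0.55805)
(Q(-14) + Z)² = (-5 + 207266/371413)² = (-1649799/371413)² = 2721836740401/137947616569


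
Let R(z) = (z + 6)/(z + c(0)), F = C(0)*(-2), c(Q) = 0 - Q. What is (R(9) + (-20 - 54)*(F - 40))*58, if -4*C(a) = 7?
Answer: 470264/3 ≈ 1.5675e+5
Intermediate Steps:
C(a) = -7/4 (C(a) = -¼*7 = -7/4)
c(Q) = -Q
F = 7/2 (F = -7/4*(-2) = 7/2 ≈ 3.5000)
R(z) = (6 + z)/z (R(z) = (z + 6)/(z - 1*0) = (6 + z)/(z + 0) = (6 + z)/z)
(R(9) + (-20 - 54)*(F - 40))*58 = ((6 + 9)/9 + (-20 - 54)*(7/2 - 40))*58 = ((⅑)*15 - 74*(-73/2))*58 = (5/3 + 2701)*58 = (8108/3)*58 = 470264/3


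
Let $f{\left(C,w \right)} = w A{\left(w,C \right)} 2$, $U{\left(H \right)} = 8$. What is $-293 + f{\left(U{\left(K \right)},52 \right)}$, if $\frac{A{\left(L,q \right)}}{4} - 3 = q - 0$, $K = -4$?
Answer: $4283$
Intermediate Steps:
$A{\left(L,q \right)} = 12 + 4 q$ ($A{\left(L,q \right)} = 12 + 4 \left(q - 0\right) = 12 + 4 \left(q + 0\right) = 12 + 4 q$)
$f{\left(C,w \right)} = 2 w \left(12 + 4 C\right)$ ($f{\left(C,w \right)} = w \left(12 + 4 C\right) 2 = 2 w \left(12 + 4 C\right)$)
$-293 + f{\left(U{\left(K \right)},52 \right)} = -293 + 8 \cdot 52 \left(3 + 8\right) = -293 + 8 \cdot 52 \cdot 11 = -293 + 4576 = 4283$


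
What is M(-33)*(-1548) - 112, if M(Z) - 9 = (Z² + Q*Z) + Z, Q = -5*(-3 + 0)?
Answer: -882472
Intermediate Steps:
Q = 15 (Q = -5*(-3) = 15)
M(Z) = 9 + Z² + 16*Z (M(Z) = 9 + ((Z² + 15*Z) + Z) = 9 + (Z² + 16*Z) = 9 + Z² + 16*Z)
M(-33)*(-1548) - 112 = (9 + (-33)² + 16*(-33))*(-1548) - 112 = (9 + 1089 - 528)*(-1548) - 112 = 570*(-1548) - 112 = -882360 - 112 = -882472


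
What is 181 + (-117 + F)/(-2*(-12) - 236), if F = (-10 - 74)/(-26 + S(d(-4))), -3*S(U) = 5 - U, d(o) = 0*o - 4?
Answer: 1116097/6148 ≈ 181.54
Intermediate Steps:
d(o) = -4 (d(o) = 0 - 4 = -4)
S(U) = -5/3 + U/3 (S(U) = -(5 - U)/3 = -5/3 + U/3)
F = 84/29 (F = (-10 - 74)/(-26 + (-5/3 + (1/3)*(-4))) = -84/(-26 + (-5/3 - 4/3)) = -84/(-26 - 3) = -84/(-29) = -84*(-1/29) = 84/29 ≈ 2.8966)
181 + (-117 + F)/(-2*(-12) - 236) = 181 + (-117 + 84/29)/(-2*(-12) - 236) = 181 - 3309/(29*(24 - 236)) = 181 - 3309/29/(-212) = 181 - 3309/29*(-1/212) = 181 + 3309/6148 = 1116097/6148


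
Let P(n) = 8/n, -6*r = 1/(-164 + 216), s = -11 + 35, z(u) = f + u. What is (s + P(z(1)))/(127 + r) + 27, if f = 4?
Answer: 5389041/198115 ≈ 27.202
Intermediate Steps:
z(u) = 4 + u
s = 24
r = -1/312 (r = -1/(6*(-164 + 216)) = -⅙/52 = -⅙*1/52 = -1/312 ≈ -0.0032051)
(s + P(z(1)))/(127 + r) + 27 = (24 + 8/(4 + 1))/(127 - 1/312) + 27 = (24 + 8/5)/(39623/312) + 27 = (24 + 8*(⅕))*(312/39623) + 27 = (24 + 8/5)*(312/39623) + 27 = (128/5)*(312/39623) + 27 = 39936/198115 + 27 = 5389041/198115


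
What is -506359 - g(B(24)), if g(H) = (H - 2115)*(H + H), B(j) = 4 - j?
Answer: -591759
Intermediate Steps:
g(H) = 2*H*(-2115 + H) (g(H) = (-2115 + H)*(2*H) = 2*H*(-2115 + H))
-506359 - g(B(24)) = -506359 - 2*(4 - 1*24)*(-2115 + (4 - 1*24)) = -506359 - 2*(4 - 24)*(-2115 + (4 - 24)) = -506359 - 2*(-20)*(-2115 - 20) = -506359 - 2*(-20)*(-2135) = -506359 - 1*85400 = -506359 - 85400 = -591759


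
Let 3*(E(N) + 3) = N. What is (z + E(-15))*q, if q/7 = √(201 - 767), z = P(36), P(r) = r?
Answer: 196*I*√566 ≈ 4663.0*I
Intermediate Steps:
E(N) = -3 + N/3
z = 36
q = 7*I*√566 (q = 7*√(201 - 767) = 7*√(-566) = 7*(I*√566) = 7*I*√566 ≈ 166.54*I)
(z + E(-15))*q = (36 + (-3 + (⅓)*(-15)))*(7*I*√566) = (36 + (-3 - 5))*(7*I*√566) = (36 - 8)*(7*I*√566) = 28*(7*I*√566) = 196*I*√566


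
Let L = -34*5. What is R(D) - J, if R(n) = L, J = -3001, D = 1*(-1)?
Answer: 2831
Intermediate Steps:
D = -1
L = -170
R(n) = -170
R(D) - J = -170 - 1*(-3001) = -170 + 3001 = 2831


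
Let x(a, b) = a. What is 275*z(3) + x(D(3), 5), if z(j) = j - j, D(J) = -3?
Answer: -3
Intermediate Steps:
z(j) = 0
275*z(3) + x(D(3), 5) = 275*0 - 3 = 0 - 3 = -3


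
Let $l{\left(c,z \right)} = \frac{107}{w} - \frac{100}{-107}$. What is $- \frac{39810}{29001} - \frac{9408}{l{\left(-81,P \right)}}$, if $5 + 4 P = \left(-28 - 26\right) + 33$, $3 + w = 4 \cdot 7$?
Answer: $- \frac{243468692030}{134844983} \approx -1805.5$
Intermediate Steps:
$w = 25$ ($w = -3 + 4 \cdot 7 = -3 + 28 = 25$)
$P = - \frac{13}{2}$ ($P = - \frac{5}{4} + \frac{\left(-28 - 26\right) + 33}{4} = - \frac{5}{4} + \frac{-54 + 33}{4} = - \frac{5}{4} + \frac{1}{4} \left(-21\right) = - \frac{5}{4} - \frac{21}{4} = - \frac{13}{2} \approx -6.5$)
$l{\left(c,z \right)} = \frac{13949}{2675}$ ($l{\left(c,z \right)} = \frac{107}{25} - \frac{100}{-107} = 107 \cdot \frac{1}{25} - - \frac{100}{107} = \frac{107}{25} + \frac{100}{107} = \frac{13949}{2675}$)
$- \frac{39810}{29001} - \frac{9408}{l{\left(-81,P \right)}} = - \frac{39810}{29001} - \frac{9408}{\frac{13949}{2675}} = \left(-39810\right) \frac{1}{29001} - \frac{25166400}{13949} = - \frac{13270}{9667} - \frac{25166400}{13949} = - \frac{243468692030}{134844983}$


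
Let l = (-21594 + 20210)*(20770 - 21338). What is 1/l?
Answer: 1/786112 ≈ 1.2721e-6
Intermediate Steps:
l = 786112 (l = -1384*(-568) = 786112)
1/l = 1/786112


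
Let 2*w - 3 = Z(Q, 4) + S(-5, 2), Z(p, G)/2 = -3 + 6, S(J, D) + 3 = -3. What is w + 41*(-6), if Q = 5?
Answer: -489/2 ≈ -244.50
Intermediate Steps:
S(J, D) = -6 (S(J, D) = -3 - 3 = -6)
Z(p, G) = 6 (Z(p, G) = 2*(-3 + 6) = 2*3 = 6)
w = 3/2 (w = 3/2 + (6 - 6)/2 = 3/2 + (½)*0 = 3/2 + 0 = 3/2 ≈ 1.5000)
w + 41*(-6) = 3/2 + 41*(-6) = 3/2 - 246 = -489/2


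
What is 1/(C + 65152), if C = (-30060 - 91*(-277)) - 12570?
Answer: 1/47729 ≈ 2.0952e-5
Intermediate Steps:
C = -17423 (C = (-30060 + 25207) - 12570 = -4853 - 12570 = -17423)
1/(C + 65152) = 1/(-17423 + 65152) = 1/47729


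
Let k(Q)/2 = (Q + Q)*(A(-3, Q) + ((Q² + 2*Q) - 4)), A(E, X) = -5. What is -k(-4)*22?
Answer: -352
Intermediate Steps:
k(Q) = 4*Q*(-9 + Q² + 2*Q) (k(Q) = 2*((Q + Q)*(-5 + ((Q² + 2*Q) - 4))) = 2*((2*Q)*(-5 + (-4 + Q² + 2*Q))) = 2*((2*Q)*(-9 + Q² + 2*Q)) = 2*(2*Q*(-9 + Q² + 2*Q)) = 4*Q*(-9 + Q² + 2*Q))
-k(-4)*22 = -4*(-4)*(-9 + (-4)² + 2*(-4))*22 = -4*(-4)*(-9 + 16 - 8)*22 = -4*(-4)*(-1)*22 = -1*16*22 = -16*22 = -352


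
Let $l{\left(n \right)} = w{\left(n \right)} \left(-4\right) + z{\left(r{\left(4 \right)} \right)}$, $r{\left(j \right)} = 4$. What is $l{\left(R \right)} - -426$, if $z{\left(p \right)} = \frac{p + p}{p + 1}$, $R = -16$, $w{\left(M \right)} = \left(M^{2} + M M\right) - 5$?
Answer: $- \frac{8002}{5} \approx -1600.4$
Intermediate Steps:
$w{\left(M \right)} = -5 + 2 M^{2}$ ($w{\left(M \right)} = \left(M^{2} + M^{2}\right) - 5 = 2 M^{2} - 5 = -5 + 2 M^{2}$)
$z{\left(p \right)} = \frac{2 p}{1 + p}$
$l{\left(n \right)} = \frac{108}{5} - 8 n^{2}$ ($l{\left(n \right)} = \left(-5 + 2 n^{2}\right) \left(-4\right) + 2 \cdot 4 \frac{1}{1 + 4} = \left(20 - 8 n^{2}\right) + 2 \cdot 4 \cdot \frac{1}{5} = \left(20 - 8 n^{2}\right) + \frac{8}{5} = \frac{108}{5} - 8 n^{2}$)
$l{\left(R \right)} - -426 = \left(\frac{108}{5} - 8 \left(-16\right)^{2}\right) - -426 = \left(\frac{108}{5} - 2048\right) + 426 = - \frac{10132}{5} + 426 = - \frac{8002}{5}$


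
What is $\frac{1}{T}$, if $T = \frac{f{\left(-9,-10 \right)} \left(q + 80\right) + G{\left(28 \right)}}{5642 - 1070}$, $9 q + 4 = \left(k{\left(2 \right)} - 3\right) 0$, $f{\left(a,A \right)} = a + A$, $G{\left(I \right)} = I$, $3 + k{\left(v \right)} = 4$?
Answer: $- \frac{10287}{3338} \approx -3.0818$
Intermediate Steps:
$k{\left(v \right)} = 1$ ($k{\left(v \right)} = -3 + 4 = 1$)
$f{\left(a,A \right)} = A + a$
$q = - \frac{4}{9}$ ($q = - \frac{4}{9} + \frac{\left(1 - 3\right) 0}{9} = - \frac{4}{9} + \frac{\left(-2\right) 0}{9} = - \frac{4}{9} + \frac{1}{9} \cdot 0 = - \frac{4}{9} + 0 = - \frac{4}{9} \approx -0.44444$)
$T = - \frac{3338}{10287}$ ($T = \frac{\left(-10 - 9\right) \left(- \frac{4}{9} + 80\right) + 28}{5642 - 1070} = \frac{\left(-19\right) \frac{716}{9} + 28}{4572} = \left(- \frac{13604}{9} + 28\right) \frac{1}{4572} = \left(- \frac{13352}{9}\right) \frac{1}{4572} = - \frac{3338}{10287} \approx -0.32449$)
$\frac{1}{T} = \frac{1}{- \frac{3338}{10287}} = - \frac{10287}{3338}$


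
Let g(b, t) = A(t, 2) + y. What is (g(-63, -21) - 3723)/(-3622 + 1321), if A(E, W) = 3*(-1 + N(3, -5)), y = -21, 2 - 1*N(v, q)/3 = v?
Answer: 1252/767 ≈ 1.6323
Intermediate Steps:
N(v, q) = 6 - 3*v
A(E, W) = -12 (A(E, W) = 3*(-1 + (6 - 3*3)) = 3*(-1 + (6 - 9)) = 3*(-1 - 3) = 3*(-4) = -12)
g(b, t) = -33 (g(b, t) = -12 - 21 = -33)
(g(-63, -21) - 3723)/(-3622 + 1321) = (-33 - 3723)/(-3622 + 1321) = -3756/(-2301) = -3756*(-1/2301) = 1252/767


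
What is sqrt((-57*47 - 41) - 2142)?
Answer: I*sqrt(4862) ≈ 69.728*I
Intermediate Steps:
sqrt((-57*47 - 41) - 2142) = sqrt((-2679 - 41) - 2142) = sqrt(-2720 - 2142) = sqrt(-4862) = I*sqrt(4862)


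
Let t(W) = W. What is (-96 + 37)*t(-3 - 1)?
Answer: 236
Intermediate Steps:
(-96 + 37)*t(-3 - 1) = (-96 + 37)*(-3 - 1) = -59*(-4) = 236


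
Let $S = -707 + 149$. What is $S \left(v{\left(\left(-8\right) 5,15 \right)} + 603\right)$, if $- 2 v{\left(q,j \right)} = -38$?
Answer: $-347076$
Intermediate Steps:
$v{\left(q,j \right)} = 19$ ($v{\left(q,j \right)} = \left(- \frac{1}{2}\right) \left(-38\right) = 19$)
$S = -558$
$S \left(v{\left(\left(-8\right) 5,15 \right)} + 603\right) = - 558 \left(19 + 603\right) = \left(-558\right) 622 = -347076$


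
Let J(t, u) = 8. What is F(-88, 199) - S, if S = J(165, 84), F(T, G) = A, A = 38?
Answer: 30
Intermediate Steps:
F(T, G) = 38
S = 8
F(-88, 199) - S = 38 - 1*8 = 38 - 8 = 30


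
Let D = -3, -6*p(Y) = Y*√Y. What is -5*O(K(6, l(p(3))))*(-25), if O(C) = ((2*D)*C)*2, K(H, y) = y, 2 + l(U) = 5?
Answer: -4500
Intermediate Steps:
p(Y) = -Y^(3/2)/6 (p(Y) = -Y*√Y/6 = -Y^(3/2)/6)
l(U) = 3 (l(U) = -2 + 5 = 3)
O(C) = -12*C (O(C) = ((2*(-3))*C)*2 = -6*C*2 = -12*C)
-5*O(K(6, l(p(3))))*(-25) = -(-60)*3*(-25) = -5*(-36)*(-25) = 180*(-25) = -4500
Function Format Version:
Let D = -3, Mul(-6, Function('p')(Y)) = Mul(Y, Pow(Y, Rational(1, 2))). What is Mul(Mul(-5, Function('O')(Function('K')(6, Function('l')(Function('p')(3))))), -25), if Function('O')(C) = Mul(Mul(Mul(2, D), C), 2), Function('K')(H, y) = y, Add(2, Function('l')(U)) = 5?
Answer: -4500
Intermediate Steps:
Function('p')(Y) = Mul(Rational(-1, 6), Pow(Y, Rational(3, 2))) (Function('p')(Y) = Mul(Rational(-1, 6), Mul(Y, Pow(Y, Rational(1, 2)))) = Mul(Rational(-1, 6), Pow(Y, Rational(3, 2))))
Function('l')(U) = 3 (Function('l')(U) = Add(-2, 5) = 3)
Function('O')(C) = Mul(-12, C) (Function('O')(C) = Mul(Mul(Mul(2, -3), C), 2) = Mul(Mul(-6, C), 2) = Mul(-12, C))
Mul(Mul(-5, Function('O')(Function('K')(6, Function('l')(Function('p')(3))))), -25) = Mul(Mul(-5, Mul(-12, 3)), -25) = Mul(Mul(-5, -36), -25) = Mul(180, -25) = -4500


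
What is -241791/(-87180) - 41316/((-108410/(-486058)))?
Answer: -58357337833091/315039460 ≈ -1.8524e+5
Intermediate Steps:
-241791/(-87180) - 41316/((-108410/(-486058))) = -241791*(-1/87180) - 41316/((-108410*(-1/486058))) = 80597/29060 - 41316/54205/243029 = 80597/29060 - 41316*243029/54205 = 80597/29060 - 10040986164/54205 = -58357337833091/315039460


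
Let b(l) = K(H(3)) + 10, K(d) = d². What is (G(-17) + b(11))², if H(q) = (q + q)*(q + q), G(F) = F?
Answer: 1661521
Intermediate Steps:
H(q) = 4*q² (H(q) = (2*q)*(2*q) = 4*q²)
b(l) = 1306 (b(l) = (4*3²)² + 10 = (4*9)² + 10 = 36² + 10 = 1296 + 10 = 1306)
(G(-17) + b(11))² = (-17 + 1306)² = 1289² = 1661521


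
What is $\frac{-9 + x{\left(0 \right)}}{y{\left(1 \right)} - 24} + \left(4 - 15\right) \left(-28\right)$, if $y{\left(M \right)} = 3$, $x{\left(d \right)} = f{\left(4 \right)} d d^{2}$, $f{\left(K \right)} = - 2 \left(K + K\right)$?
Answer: $\frac{2159}{7} \approx 308.43$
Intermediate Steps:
$f{\left(K \right)} = - 4 K$ ($f{\left(K \right)} = - 2 \cdot 2 K = - 4 K$)
$x{\left(d \right)} = - 16 d^{3}$ ($x{\left(d \right)} = \left(-4\right) 4 d d^{2} = - 16 d d^{2} = - 16 d^{3}$)
$\frac{-9 + x{\left(0 \right)}}{y{\left(1 \right)} - 24} + \left(4 - 15\right) \left(-28\right) = \frac{-9 - 16 \cdot 0^{3}}{3 - 24} + \left(4 - 15\right) \left(-28\right) = \frac{-9 - 0}{-21} + \left(4 - 15\right) \left(-28\right) = \left(-9 + 0\right) \left(- \frac{1}{21}\right) - -308 = \left(-9\right) \left(- \frac{1}{21}\right) + 308 = \frac{3}{7} + 308 = \frac{2159}{7}$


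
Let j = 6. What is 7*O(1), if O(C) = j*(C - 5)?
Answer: -168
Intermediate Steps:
O(C) = -30 + 6*C (O(C) = 6*(C - 5) = 6*(-5 + C) = -30 + 6*C)
7*O(1) = 7*(-30 + 6*1) = 7*(-30 + 6) = 7*(-24) = -168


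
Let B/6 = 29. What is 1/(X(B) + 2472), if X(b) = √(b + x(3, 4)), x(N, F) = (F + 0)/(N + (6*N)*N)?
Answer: 70452/174152383 - 11*√4674/348304766 ≈ 0.00040238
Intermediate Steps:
B = 174 (B = 6*29 = 174)
x(N, F) = F/(N + 6*N²)
X(b) = √(4/57 + b) (X(b) = √(b + 4/(3*(1 + 6*3))) = √(b + 4*(⅓)/(1 + 18)) = √(b + 4*(⅓)/19) = √(b + 4*(⅓)*(1/19)) = √(b + 4/57) = √(4/57 + b))
1/(X(B) + 2472) = 1/(√(228 + 3249*174)/57 + 2472) = 1/(√(228 + 565326)/57 + 2472) = 1/(√565554/57 + 2472) = 1/((11*√4674)/57 + 2472) = 1/(11*√4674/57 + 2472) = 1/(2472 + 11*√4674/57)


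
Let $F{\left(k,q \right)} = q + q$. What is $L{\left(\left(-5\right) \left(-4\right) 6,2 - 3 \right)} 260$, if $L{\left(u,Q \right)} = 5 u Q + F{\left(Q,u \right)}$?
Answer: $-93600$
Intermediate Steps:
$F{\left(k,q \right)} = 2 q$
$L{\left(u,Q \right)} = 2 u + 5 Q u$ ($L{\left(u,Q \right)} = 5 u Q + 2 u = 5 Q u + 2 u = 2 u + 5 Q u$)
$L{\left(\left(-5\right) \left(-4\right) 6,2 - 3 \right)} 260 = \left(-5\right) \left(-4\right) 6 \left(2 + 5 \left(2 - 3\right)\right) 260 = 20 \cdot 6 \left(2 + 5 \left(2 - 3\right)\right) 260 = 120 \left(2 + 5 \left(-1\right)\right) 260 = 120 \left(2 - 5\right) 260 = 120 \left(-3\right) 260 = \left(-360\right) 260 = -93600$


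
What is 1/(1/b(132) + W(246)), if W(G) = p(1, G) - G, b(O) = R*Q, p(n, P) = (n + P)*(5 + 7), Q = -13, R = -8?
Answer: 104/282673 ≈ 0.00036792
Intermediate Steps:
p(n, P) = 12*P + 12*n (p(n, P) = (P + n)*12 = 12*P + 12*n)
b(O) = 104 (b(O) = -8*(-13) = 104)
W(G) = 12 + 11*G (W(G) = (12*G + 12*1) - G = (12*G + 12) - G = (12 + 12*G) - G = 12 + 11*G)
1/(1/b(132) + W(246)) = 1/(1/104 + (12 + 11*246)) = 1/(1/104 + (12 + 2706)) = 1/(1/104 + 2718) = 1/(282673/104) = 104/282673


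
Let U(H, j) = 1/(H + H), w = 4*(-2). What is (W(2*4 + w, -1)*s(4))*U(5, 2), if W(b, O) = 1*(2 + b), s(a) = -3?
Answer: -⅗ ≈ -0.60000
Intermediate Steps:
w = -8
U(H, j) = 1/(2*H)
W(b, O) = 2 + b
(W(2*4 + w, -1)*s(4))*U(5, 2) = ((2 + (2*4 - 8))*(-3))*((½)/5) = ((2 + (8 - 8))*(-3))*((½)*(⅕)) = ((2 + 0)*(-3))*(⅒) = (2*(-3))*(⅒) = -6*⅒ = -⅗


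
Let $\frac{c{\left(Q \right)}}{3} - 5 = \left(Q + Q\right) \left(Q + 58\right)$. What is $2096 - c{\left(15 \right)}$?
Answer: $-4489$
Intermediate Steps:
$c{\left(Q \right)} = 15 + 6 Q \left(58 + Q\right)$ ($c{\left(Q \right)} = 15 + 3 \left(Q + Q\right) \left(Q + 58\right) = 15 + 3 \cdot 2 Q \left(58 + Q\right) = 15 + 6 Q \left(58 + Q\right)$)
$2096 - c{\left(15 \right)} = 2096 - \left(15 + 6 \cdot 15^{2} + 348 \cdot 15\right) = 2096 - \left(15 + 6 \cdot 225 + 5220\right) = 2096 - \left(15 + 1350 + 5220\right) = 2096 - 6585 = -4489$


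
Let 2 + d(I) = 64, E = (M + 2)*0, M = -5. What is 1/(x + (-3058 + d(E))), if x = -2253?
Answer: -1/5249 ≈ -0.00019051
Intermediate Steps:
E = 0 (E = (-5 + 2)*0 = -3*0 = 0)
d(I) = 62 (d(I) = -2 + 64 = 62)
1/(x + (-3058 + d(E))) = 1/(-2253 + (-3058 + 62)) = 1/(-2253 - 2996) = 1/(-5249) = -1/5249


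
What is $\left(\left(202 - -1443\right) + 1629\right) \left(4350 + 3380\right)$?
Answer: $25308020$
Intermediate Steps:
$\left(\left(202 - -1443\right) + 1629\right) \left(4350 + 3380\right) = \left(\left(202 + 1443\right) + 1629\right) 7730 = \left(1645 + 1629\right) 7730 = 3274 \cdot 7730 = 25308020$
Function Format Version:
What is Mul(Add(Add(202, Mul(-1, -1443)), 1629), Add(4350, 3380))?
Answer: 25308020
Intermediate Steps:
Mul(Add(Add(202, Mul(-1, -1443)), 1629), Add(4350, 3380)) = Mul(Add(Add(202, 1443), 1629), 7730) = Mul(Add(1645, 1629), 7730) = Mul(3274, 7730) = 25308020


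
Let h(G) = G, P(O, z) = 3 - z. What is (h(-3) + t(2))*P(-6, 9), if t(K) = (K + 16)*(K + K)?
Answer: -414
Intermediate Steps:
t(K) = 2*K*(16 + K) (t(K) = (16 + K)*(2*K) = 2*K*(16 + K))
(h(-3) + t(2))*P(-6, 9) = (-3 + 2*2*(16 + 2))*(3 - 1*9) = (-3 + 2*2*18)*(3 - 9) = (-3 + 72)*(-6) = 69*(-6) = -414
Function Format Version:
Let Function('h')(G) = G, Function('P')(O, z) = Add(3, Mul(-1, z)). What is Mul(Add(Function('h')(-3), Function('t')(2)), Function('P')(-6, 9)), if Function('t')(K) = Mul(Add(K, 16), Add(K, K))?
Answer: -414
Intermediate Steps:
Function('t')(K) = Mul(2, K, Add(16, K)) (Function('t')(K) = Mul(Add(16, K), Mul(2, K)) = Mul(2, K, Add(16, K)))
Mul(Add(Function('h')(-3), Function('t')(2)), Function('P')(-6, 9)) = Mul(Add(-3, Mul(2, 2, Add(16, 2))), Add(3, Mul(-1, 9))) = Mul(Add(-3, Mul(2, 2, 18)), Add(3, -9)) = Mul(Add(-3, 72), -6) = Mul(69, -6) = -414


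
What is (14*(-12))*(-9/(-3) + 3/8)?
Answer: -567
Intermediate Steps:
(14*(-12))*(-9/(-3) + 3/8) = -168*(-9*(-⅓) + 3*(⅛)) = -168*(3 + 3/8) = -168*27/8 = -567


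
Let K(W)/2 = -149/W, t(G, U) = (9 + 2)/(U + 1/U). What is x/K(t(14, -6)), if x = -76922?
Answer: -2538426/5513 ≈ -460.44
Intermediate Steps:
t(G, U) = 11/(U + 1/U)
K(W) = -298/W (K(W) = 2*(-149/W) = -298/W)
x/K(t(14, -6)) = -76922*33/(149*(1 + (-6)²)) = -76922*33/(149*(1 + 36)) = -76922/((-298/(11*(-6)/37))) = -76922/((-298/(11*(-6)*(1/37)))) = -76922/((-298/(-66/37))) = -76922/((-298*(-37/66))) = -76922/5513/33 = -76922*33/5513 = -2538426/5513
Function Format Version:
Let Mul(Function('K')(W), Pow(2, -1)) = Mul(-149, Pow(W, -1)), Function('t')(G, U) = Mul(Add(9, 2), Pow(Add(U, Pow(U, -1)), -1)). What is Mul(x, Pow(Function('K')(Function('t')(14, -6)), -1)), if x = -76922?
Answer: Rational(-2538426, 5513) ≈ -460.44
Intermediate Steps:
Function('t')(G, U) = Mul(11, Pow(Add(U, Pow(U, -1)), -1))
Function('K')(W) = Mul(-298, Pow(W, -1)) (Function('K')(W) = Mul(2, Mul(-149, Pow(W, -1))) = Mul(-298, Pow(W, -1)))
Mul(x, Pow(Function('K')(Function('t')(14, -6)), -1)) = Mul(-76922, Pow(Mul(-298, Pow(Mul(11, -6, Pow(Add(1, Pow(-6, 2)), -1)), -1)), -1)) = Mul(-76922, Pow(Mul(-298, Pow(Mul(11, -6, Pow(Add(1, 36), -1)), -1)), -1)) = Mul(-76922, Pow(Mul(-298, Pow(Mul(11, -6, Pow(37, -1)), -1)), -1)) = Mul(-76922, Pow(Mul(-298, Pow(Mul(11, -6, Rational(1, 37)), -1)), -1)) = Mul(-76922, Pow(Mul(-298, Pow(Rational(-66, 37), -1)), -1)) = Mul(-76922, Pow(Mul(-298, Rational(-37, 66)), -1)) = Mul(-76922, Pow(Rational(5513, 33), -1)) = Mul(-76922, Rational(33, 5513)) = Rational(-2538426, 5513)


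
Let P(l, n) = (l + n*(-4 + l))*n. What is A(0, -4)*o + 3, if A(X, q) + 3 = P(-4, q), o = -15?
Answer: 1728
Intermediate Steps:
P(l, n) = n*(l + n*(-4 + l))
A(X, q) = -3 + q*(-4 - 8*q) (A(X, q) = -3 + q*(-4 - 4*q - 4*q) = -3 + q*(-4 - 8*q))
A(0, -4)*o + 3 = (-3 - 4*(-4)*(1 + 2*(-4)))*(-15) + 3 = (-3 - 4*(-4)*(1 - 8))*(-15) + 3 = (-3 - 4*(-4)*(-7))*(-15) + 3 = (-3 - 112)*(-15) + 3 = -115*(-15) + 3 = 1725 + 3 = 1728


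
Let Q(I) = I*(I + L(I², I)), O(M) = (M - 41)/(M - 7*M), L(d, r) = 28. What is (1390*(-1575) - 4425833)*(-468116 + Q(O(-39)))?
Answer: 42390572220917212/13689 ≈ 3.0967e+12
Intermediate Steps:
O(M) = -(-41 + M)/(6*M) (O(M) = (-41 + M)/((-6*M)) = (-41 + M)*(-1/(6*M)) = -(-41 + M)/(6*M))
Q(I) = I*(28 + I) (Q(I) = I*(I + 28) = I*(28 + I))
(1390*(-1575) - 4425833)*(-468116 + Q(O(-39))) = (1390*(-1575) - 4425833)*(-468116 + ((⅙)*(41 - 1*(-39))/(-39))*(28 + (⅙)*(41 - 1*(-39))/(-39))) = (-2189250 - 4425833)*(-468116 + ((⅙)*(-1/39)*(41 + 39))*(28 + (⅙)*(-1/39)*(41 + 39))) = -6615083*(-468116 + ((⅙)*(-1/39)*80)*(28 + (⅙)*(-1/39)*80)) = -6615083*(-468116 - 40*(28 - 40/117)/117) = -6615083*(-468116 - 40/117*3236/117) = -6615083*(-468116 - 129440/13689) = -6615083*(-6408169364/13689) = 42390572220917212/13689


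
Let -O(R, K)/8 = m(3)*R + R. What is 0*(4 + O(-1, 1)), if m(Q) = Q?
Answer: 0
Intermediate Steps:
O(R, K) = -32*R (O(R, K) = -8*(3*R + R) = -32*R)
0*(4 + O(-1, 1)) = 0*(4 - 32*(-1)) = 0*(4 + 32) = 0*36 = 0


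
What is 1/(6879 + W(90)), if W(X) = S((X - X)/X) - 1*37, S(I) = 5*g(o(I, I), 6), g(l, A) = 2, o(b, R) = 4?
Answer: 1/6852 ≈ 0.00014594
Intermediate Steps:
S(I) = 10 (S(I) = 5*2 = 10)
W(X) = -27 (W(X) = 10 - 1*37 = 10 - 37 = -27)
1/(6879 + W(90)) = 1/(6879 - 27) = 1/6852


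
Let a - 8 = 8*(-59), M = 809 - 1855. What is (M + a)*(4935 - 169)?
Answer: -7196660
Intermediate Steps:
M = -1046
a = -464 (a = 8 + 8*(-59) = 8 - 472 = -464)
(M + a)*(4935 - 169) = (-1046 - 464)*(4935 - 169) = -1510*4766 = -7196660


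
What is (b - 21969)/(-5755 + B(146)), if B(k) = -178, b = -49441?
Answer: 71410/5933 ≈ 12.036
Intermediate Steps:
(b - 21969)/(-5755 + B(146)) = (-49441 - 21969)/(-5755 - 178) = -71410/(-5933) = -71410*(-1/5933) = 71410/5933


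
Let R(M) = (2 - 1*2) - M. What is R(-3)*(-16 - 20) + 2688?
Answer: 2580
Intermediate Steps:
R(M) = -M (R(M) = (2 - 2) - M = 0 - M = -M)
R(-3)*(-16 - 20) + 2688 = (-1*(-3))*(-16 - 20) + 2688 = 3*(-36) + 2688 = -108 + 2688 = 2580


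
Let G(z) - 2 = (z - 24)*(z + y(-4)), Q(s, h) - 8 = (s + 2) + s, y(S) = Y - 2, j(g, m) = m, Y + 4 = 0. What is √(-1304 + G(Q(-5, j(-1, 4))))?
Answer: I*√1158 ≈ 34.029*I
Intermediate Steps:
Y = -4 (Y = -4 + 0 = -4)
y(S) = -6 (y(S) = -4 - 2 = -6)
Q(s, h) = 10 + 2*s (Q(s, h) = 8 + ((s + 2) + s) = 8 + ((2 + s) + s) = 8 + (2 + 2*s) = 10 + 2*s)
G(z) = 2 + (-24 + z)*(-6 + z) (G(z) = 2 + (z - 24)*(z - 6) = 2 + (-24 + z)*(-6 + z))
√(-1304 + G(Q(-5, j(-1, 4)))) = √(-1304 + (146 + (10 + 2*(-5))² - 30*(10 + 2*(-5)))) = √(-1304 + (146 + (10 - 10)² - 30*(10 - 10))) = √(-1304 + (146 + 0² - 30*0)) = √(-1304 + (146 + 0 + 0)) = √(-1304 + 146) = √(-1158) = I*√1158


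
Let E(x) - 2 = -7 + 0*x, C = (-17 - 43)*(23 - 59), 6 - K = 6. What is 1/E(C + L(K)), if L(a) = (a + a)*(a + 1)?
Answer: -1/5 ≈ -0.20000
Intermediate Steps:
K = 0 (K = 6 - 1*6 = 6 - 6 = 0)
L(a) = 2*a*(1 + a) (L(a) = (2*a)*(1 + a) = 2*a*(1 + a))
C = 2160 (C = -60*(-36) = 2160)
E(x) = -5 (E(x) = 2 + (-7 + 0*x) = 2 + (-7 + 0) = 2 - 7 = -5)
1/E(C + L(K)) = 1/(-5) = -1/5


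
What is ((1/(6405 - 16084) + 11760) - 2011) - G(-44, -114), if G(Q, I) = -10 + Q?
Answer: 94883236/9679 ≈ 9803.0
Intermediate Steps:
((1/(6405 - 16084) + 11760) - 2011) - G(-44, -114) = ((1/(6405 - 16084) + 11760) - 2011) - (-10 - 44) = ((1/(-9679) + 11760) - 2011) - 1*(-54) = ((-1/9679 + 11760) - 2011) + 54 = (113825039/9679 - 2011) + 54 = 94360570/9679 + 54 = 94883236/9679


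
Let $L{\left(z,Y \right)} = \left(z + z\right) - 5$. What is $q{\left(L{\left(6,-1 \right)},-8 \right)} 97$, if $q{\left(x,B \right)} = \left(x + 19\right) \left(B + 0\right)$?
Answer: $-20176$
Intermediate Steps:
$L{\left(z,Y \right)} = -5 + 2 z$ ($L{\left(z,Y \right)} = 2 z - 5 = -5 + 2 z$)
$q{\left(x,B \right)} = B \left(19 + x\right)$ ($q{\left(x,B \right)} = \left(19 + x\right) B = B \left(19 + x\right)$)
$q{\left(L{\left(6,-1 \right)},-8 \right)} 97 = - 8 \left(19 + \left(-5 + 2 \cdot 6\right)\right) 97 = - 8 \left(19 + \left(-5 + 12\right)\right) 97 = - 8 \left(19 + 7\right) 97 = \left(-8\right) 26 \cdot 97 = \left(-208\right) 97 = -20176$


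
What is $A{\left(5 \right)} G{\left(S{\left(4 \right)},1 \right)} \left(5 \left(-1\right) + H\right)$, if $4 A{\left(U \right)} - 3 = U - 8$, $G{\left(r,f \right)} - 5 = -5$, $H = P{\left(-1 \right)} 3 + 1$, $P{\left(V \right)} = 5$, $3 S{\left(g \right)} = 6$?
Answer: $0$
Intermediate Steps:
$S{\left(g \right)} = 2$ ($S{\left(g \right)} = \frac{1}{3} \cdot 6 = 2$)
$H = 16$ ($H = 5 \cdot 3 + 1 = 15 + 1 = 16$)
$G{\left(r,f \right)} = 0$ ($G{\left(r,f \right)} = 5 - 5 = 0$)
$A{\left(U \right)} = - \frac{5}{4} + \frac{U}{4}$ ($A{\left(U \right)} = \frac{3}{4} + \frac{U - 8}{4} = \frac{3}{4} + \frac{-8 + U}{4} = \frac{3}{4} + \left(-2 + \frac{U}{4}\right) = - \frac{5}{4} + \frac{U}{4}$)
$A{\left(5 \right)} G{\left(S{\left(4 \right)},1 \right)} \left(5 \left(-1\right) + H\right) = \left(- \frac{5}{4} + \frac{1}{4} \cdot 5\right) 0 \left(5 \left(-1\right) + 16\right) = \left(- \frac{5}{4} + \frac{5}{4}\right) 0 \left(-5 + 16\right) = 0 \cdot 0 \cdot 11 = 0 \cdot 11 = 0$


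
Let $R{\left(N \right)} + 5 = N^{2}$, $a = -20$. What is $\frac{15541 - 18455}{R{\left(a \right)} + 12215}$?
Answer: $- \frac{1457}{6305} \approx -0.23109$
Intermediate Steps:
$R{\left(N \right)} = -5 + N^{2}$
$\frac{15541 - 18455}{R{\left(a \right)} + 12215} = \frac{15541 - 18455}{\left(-5 + \left(-20\right)^{2}\right) + 12215} = - \frac{2914}{\left(-5 + 400\right) + 12215} = - \frac{2914}{395 + 12215} = - \frac{2914}{12610} = \left(-2914\right) \frac{1}{12610} = - \frac{1457}{6305}$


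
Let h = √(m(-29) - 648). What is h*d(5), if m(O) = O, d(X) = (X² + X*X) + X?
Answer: 55*I*√677 ≈ 1431.1*I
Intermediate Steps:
d(X) = X + 2*X² (d(X) = (X² + X²) + X = 2*X² + X = X + 2*X²)
h = I*√677 (h = √(-29 - 648) = √(-677) = I*√677 ≈ 26.019*I)
h*d(5) = (I*√677)*(5*(1 + 2*5)) = (I*√677)*(5*(1 + 10)) = (I*√677)*(5*11) = (I*√677)*55 = 55*I*√677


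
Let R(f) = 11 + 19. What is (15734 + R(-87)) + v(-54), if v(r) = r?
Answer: 15710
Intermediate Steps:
R(f) = 30
(15734 + R(-87)) + v(-54) = (15734 + 30) - 54 = 15764 - 54 = 15710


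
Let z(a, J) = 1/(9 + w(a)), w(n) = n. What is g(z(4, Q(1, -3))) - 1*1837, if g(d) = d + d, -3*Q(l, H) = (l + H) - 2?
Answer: -23879/13 ≈ -1836.8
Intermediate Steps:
Q(l, H) = 2/3 - H/3 - l/3 (Q(l, H) = -((l + H) - 2)/3 = -((H + l) - 2)/3 = -(-2 + H + l)/3 = 2/3 - H/3 - l/3)
z(a, J) = 1/(9 + a)
g(d) = 2*d
g(z(4, Q(1, -3))) - 1*1837 = 2/(9 + 4) - 1*1837 = 2/13 - 1837 = -23879/13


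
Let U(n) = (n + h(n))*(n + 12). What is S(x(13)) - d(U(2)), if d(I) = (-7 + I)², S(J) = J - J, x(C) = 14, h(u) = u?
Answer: -2401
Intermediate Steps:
U(n) = 2*n*(12 + n) (U(n) = (n + n)*(n + 12) = (2*n)*(12 + n) = 2*n*(12 + n))
S(J) = 0
S(x(13)) - d(U(2)) = 0 - (-7 + 2*2*(12 + 2))² = 0 - (-7 + 2*2*14)² = 0 - (-7 + 56)² = 0 - 1*49² = 0 - 1*2401 = 0 - 2401 = -2401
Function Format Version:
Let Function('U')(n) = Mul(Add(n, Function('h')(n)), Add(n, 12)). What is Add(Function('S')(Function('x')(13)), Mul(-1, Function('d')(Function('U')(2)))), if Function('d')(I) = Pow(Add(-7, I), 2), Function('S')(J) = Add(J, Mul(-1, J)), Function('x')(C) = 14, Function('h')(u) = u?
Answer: -2401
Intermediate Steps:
Function('U')(n) = Mul(2, n, Add(12, n)) (Function('U')(n) = Mul(Add(n, n), Add(n, 12)) = Mul(Mul(2, n), Add(12, n)) = Mul(2, n, Add(12, n)))
Function('S')(J) = 0
Add(Function('S')(Function('x')(13)), Mul(-1, Function('d')(Function('U')(2)))) = Add(0, Mul(-1, Pow(Add(-7, Mul(2, 2, Add(12, 2))), 2))) = Add(0, Mul(-1, Pow(Add(-7, Mul(2, 2, 14)), 2))) = Add(0, Mul(-1, Pow(Add(-7, 56), 2))) = Add(0, Mul(-1, Pow(49, 2))) = Add(0, Mul(-1, 2401)) = Add(0, -2401) = -2401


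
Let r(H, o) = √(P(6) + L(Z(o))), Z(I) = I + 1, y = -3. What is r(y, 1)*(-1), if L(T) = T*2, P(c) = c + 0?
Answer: -√10 ≈ -3.1623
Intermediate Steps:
P(c) = c
Z(I) = 1 + I
L(T) = 2*T
r(H, o) = √(8 + 2*o) (r(H, o) = √(6 + 2*(1 + o)) = √(6 + (2 + 2*o)) = √(8 + 2*o))
r(y, 1)*(-1) = √(8 + 2*1)*(-1) = √(8 + 2)*(-1) = √10*(-1) = -√10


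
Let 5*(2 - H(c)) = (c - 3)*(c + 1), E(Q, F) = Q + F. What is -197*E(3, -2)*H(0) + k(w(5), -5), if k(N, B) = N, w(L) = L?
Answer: -2536/5 ≈ -507.20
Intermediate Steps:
E(Q, F) = F + Q
H(c) = 2 - (1 + c)*(-3 + c)/5 (H(c) = 2 - (c - 3)*(c + 1)/5 = 2 - (-3 + c)*(1 + c)/5 = 2 - (1 + c)*(-3 + c)/5)
-197*E(3, -2)*H(0) + k(w(5), -5) = -197*(-2 + 3)*(13/5 - ⅕*0² + (⅖)*0) + 5 = -197*(13/5 - ⅕*0 + 0) + 5 = -197*(13/5 + 0 + 0) + 5 = -197*13/5 + 5 = -2561/5 + 5 = -2536/5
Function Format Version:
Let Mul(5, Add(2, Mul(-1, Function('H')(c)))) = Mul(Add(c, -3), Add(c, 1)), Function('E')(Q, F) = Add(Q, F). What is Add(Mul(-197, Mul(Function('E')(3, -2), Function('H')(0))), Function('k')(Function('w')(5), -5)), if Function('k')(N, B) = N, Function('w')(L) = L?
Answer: Rational(-2536, 5) ≈ -507.20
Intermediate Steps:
Function('E')(Q, F) = Add(F, Q)
Function('H')(c) = Add(2, Mul(Rational(-1, 5), Add(1, c), Add(-3, c))) (Function('H')(c) = Add(2, Mul(Rational(-1, 5), Mul(Add(c, -3), Add(c, 1)))) = Add(2, Mul(Rational(-1, 5), Mul(Add(-3, c), Add(1, c)))) = Add(2, Mul(Rational(-1, 5), Mul(Add(1, c), Add(-3, c)))) = Add(2, Mul(Rational(-1, 5), Add(1, c), Add(-3, c))))
Add(Mul(-197, Mul(Function('E')(3, -2), Function('H')(0))), Function('k')(Function('w')(5), -5)) = Add(Mul(-197, Mul(Add(-2, 3), Add(Rational(13, 5), Mul(Rational(-1, 5), Pow(0, 2)), Mul(Rational(2, 5), 0)))), 5) = Add(Mul(-197, Mul(1, Add(Rational(13, 5), Mul(Rational(-1, 5), 0), 0))), 5) = Add(Mul(-197, Mul(1, Add(Rational(13, 5), 0, 0))), 5) = Add(Mul(-197, Mul(1, Rational(13, 5))), 5) = Add(Mul(-197, Rational(13, 5)), 5) = Add(Rational(-2561, 5), 5) = Rational(-2536, 5)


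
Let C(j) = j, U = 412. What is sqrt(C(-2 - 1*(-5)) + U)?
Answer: sqrt(415) ≈ 20.372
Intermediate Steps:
sqrt(C(-2 - 1*(-5)) + U) = sqrt((-2 - 1*(-5)) + 412) = sqrt((-2 + 5) + 412) = sqrt(3 + 412) = sqrt(415)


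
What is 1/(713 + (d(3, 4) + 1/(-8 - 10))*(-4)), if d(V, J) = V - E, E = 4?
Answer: 9/6455 ≈ 0.0013943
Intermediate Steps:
d(V, J) = -4 + V (d(V, J) = V - 1*4 = V - 4 = -4 + V)
1/(713 + (d(3, 4) + 1/(-8 - 10))*(-4)) = 1/(713 + ((-4 + 3) + 1/(-8 - 10))*(-4)) = 1/(713 + (-1 + 1/(-18))*(-4)) = 1/(713 + (-1 - 1/18)*(-4)) = 1/(713 - 19/18*(-4)) = 1/(713 + 38/9) = 1/(6455/9) = 9/6455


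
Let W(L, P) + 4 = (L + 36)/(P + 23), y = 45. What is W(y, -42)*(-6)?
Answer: 942/19 ≈ 49.579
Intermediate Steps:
W(L, P) = -4 + (36 + L)/(23 + P) (W(L, P) = -4 + (L + 36)/(P + 23) = -4 + (36 + L)/(23 + P))
W(y, -42)*(-6) = ((-56 + 45 - 4*(-42))/(23 - 42))*(-6) = ((-56 + 45 + 168)/(-19))*(-6) = -1/19*157*(-6) = -157/19*(-6) = 942/19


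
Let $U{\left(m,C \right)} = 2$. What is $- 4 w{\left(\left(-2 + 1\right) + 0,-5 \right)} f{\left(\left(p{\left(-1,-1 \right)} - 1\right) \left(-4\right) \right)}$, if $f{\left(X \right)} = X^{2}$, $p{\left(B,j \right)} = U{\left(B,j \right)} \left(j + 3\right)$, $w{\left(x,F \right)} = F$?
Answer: $2880$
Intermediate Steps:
$p{\left(B,j \right)} = 6 + 2 j$ ($p{\left(B,j \right)} = 2 \left(j + 3\right) = 2 \left(3 + j\right) = 6 + 2 j$)
$- 4 w{\left(\left(-2 + 1\right) + 0,-5 \right)} f{\left(\left(p{\left(-1,-1 \right)} - 1\right) \left(-4\right) \right)} = \left(-4\right) \left(-5\right) \left(\left(\left(6 + 2 \left(-1\right)\right) - 1\right) \left(-4\right)\right)^{2} = 20 \left(\left(\left(6 - 2\right) - 1\right) \left(-4\right)\right)^{2} = 20 \left(\left(4 - 1\right) \left(-4\right)\right)^{2} = 20 \left(3 \left(-4\right)\right)^{2} = 20 \left(-12\right)^{2} = 20 \cdot 144 = 2880$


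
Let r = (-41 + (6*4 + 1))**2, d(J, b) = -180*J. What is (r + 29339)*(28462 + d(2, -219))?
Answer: 831678690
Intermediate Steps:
r = 256 (r = (-41 + (24 + 1))**2 = (-41 + 25)**2 = (-16)**2 = 256)
(r + 29339)*(28462 + d(2, -219)) = (256 + 29339)*(28462 - 180*2) = 29595*(28462 - 360) = 29595*28102 = 831678690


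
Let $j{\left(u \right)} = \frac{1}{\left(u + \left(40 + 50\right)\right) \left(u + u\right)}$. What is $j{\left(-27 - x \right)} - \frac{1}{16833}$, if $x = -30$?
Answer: $\frac{175}{100998} \approx 0.0017327$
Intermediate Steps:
$j{\left(u \right)} = \frac{1}{2 u \left(90 + u\right)}$ ($j{\left(u \right)} = \frac{1}{\left(u + 90\right) 2 u} = \frac{1}{\left(90 + u\right) 2 u} = \frac{1}{2 u \left(90 + u\right)}$)
$j{\left(-27 - x \right)} - \frac{1}{16833} = \frac{1}{2 \left(-27 - -30\right) \left(90 - -3\right)} - \frac{1}{16833} = \frac{1}{2 \left(-27 + 30\right) \left(90 + \left(-27 + 30\right)\right)} - \frac{1}{16833} = \frac{1}{2 \cdot 3 \left(90 + 3\right)} - \frac{1}{16833} = \frac{1}{2} \cdot \frac{1}{3} \cdot \frac{1}{93} - \frac{1}{16833} = \frac{1}{558} - \frac{1}{16833} = \frac{175}{100998}$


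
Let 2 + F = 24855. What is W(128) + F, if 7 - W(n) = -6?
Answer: 24866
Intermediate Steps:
F = 24853 (F = -2 + 24855 = 24853)
W(n) = 13 (W(n) = 7 - 1*(-6) = 7 + 6 = 13)
W(128) + F = 13 + 24853 = 24866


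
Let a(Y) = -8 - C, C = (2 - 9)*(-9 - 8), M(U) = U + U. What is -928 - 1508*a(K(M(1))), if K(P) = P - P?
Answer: 190588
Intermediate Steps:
M(U) = 2*U
C = 119 (C = -7*(-17) = 119)
K(P) = 0
a(Y) = -127 (a(Y) = -8 - 1*119 = -8 - 119 = -127)
-928 - 1508*a(K(M(1))) = -928 - 1508*(-127) = -928 + 191516 = 190588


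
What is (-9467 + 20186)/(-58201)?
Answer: -10719/58201 ≈ -0.18417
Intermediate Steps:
(-9467 + 20186)/(-58201) = 10719*(-1/58201) = -10719/58201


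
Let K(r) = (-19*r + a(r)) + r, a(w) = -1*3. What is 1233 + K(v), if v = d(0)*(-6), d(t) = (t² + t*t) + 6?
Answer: 1878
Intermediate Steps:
a(w) = -3
d(t) = 6 + 2*t² (d(t) = (t² + t²) + 6 = 2*t² + 6 = 6 + 2*t²)
v = -36 (v = (6 + 2*0²)*(-6) = (6 + 2*0)*(-6) = (6 + 0)*(-6) = 6*(-6) = -36)
K(r) = -3 - 18*r (K(r) = (-19*r - 3) + r = (-3 - 19*r) + r = -3 - 18*r)
1233 + K(v) = 1233 + (-3 - 18*(-36)) = 1233 + (-3 + 648) = 1233 + 645 = 1878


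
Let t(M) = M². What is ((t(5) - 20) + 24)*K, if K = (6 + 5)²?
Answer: 3509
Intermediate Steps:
K = 121 (K = 11² = 121)
((t(5) - 20) + 24)*K = ((5² - 20) + 24)*121 = ((25 - 20) + 24)*121 = (5 + 24)*121 = 29*121 = 3509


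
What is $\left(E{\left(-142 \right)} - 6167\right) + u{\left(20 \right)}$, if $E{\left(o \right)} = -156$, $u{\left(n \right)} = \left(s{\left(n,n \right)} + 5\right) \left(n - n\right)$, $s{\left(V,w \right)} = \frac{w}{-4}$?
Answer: $-6323$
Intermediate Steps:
$s{\left(V,w \right)} = - \frac{w}{4}$ ($s{\left(V,w \right)} = w \left(- \frac{1}{4}\right) = - \frac{w}{4}$)
$u{\left(n \right)} = 0$ ($u{\left(n \right)} = \left(- \frac{n}{4} + 5\right) \left(n - n\right) = \left(5 - \frac{n}{4}\right) 0 = 0$)
$\left(E{\left(-142 \right)} - 6167\right) + u{\left(20 \right)} = \left(-156 - 6167\right) + 0 = -6323 + 0 = -6323$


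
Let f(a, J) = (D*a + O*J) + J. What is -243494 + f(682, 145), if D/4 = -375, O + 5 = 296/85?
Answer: -21531674/17 ≈ -1.2666e+6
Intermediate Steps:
O = -129/85 (O = -5 + 296/85 = -129/85 ≈ -1.5176)
D = -1500 (D = 4*(-375) = -1500)
f(a, J) = -1500*a - 44*J/85 (f(a, J) = (-1500*a - 129*J/85) + J = -1500*a - 44*J/85)
-243494 + f(682, 145) = -243494 + (-1500*682 - 44/85*145) = -243494 + (-1023000 - 1276/17) = -243494 - 17392276/17 = -21531674/17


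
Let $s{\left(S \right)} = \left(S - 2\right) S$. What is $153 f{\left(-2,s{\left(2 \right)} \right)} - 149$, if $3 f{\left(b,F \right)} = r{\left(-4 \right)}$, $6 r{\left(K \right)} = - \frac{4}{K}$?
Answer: $- \frac{281}{2} \approx -140.5$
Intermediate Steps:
$s{\left(S \right)} = S \left(-2 + S\right)$ ($s{\left(S \right)} = \left(-2 + S\right) S = S \left(-2 + S\right)$)
$r{\left(K \right)} = - \frac{2}{3 K}$ ($r{\left(K \right)} = \frac{\left(-4\right) \frac{1}{K}}{6} = - \frac{2}{3 K}$)
$f{\left(b,F \right)} = \frac{1}{18}$ ($f{\left(b,F \right)} = \frac{\left(- \frac{2}{3}\right) \frac{1}{-4}}{3} = \frac{\left(- \frac{2}{3}\right) \left(- \frac{1}{4}\right)}{3} = \frac{1}{3} \cdot \frac{1}{6} = \frac{1}{18}$)
$153 f{\left(-2,s{\left(2 \right)} \right)} - 149 = 153 \cdot \frac{1}{18} - 149 = \frac{17}{2} - 149 = - \frac{281}{2}$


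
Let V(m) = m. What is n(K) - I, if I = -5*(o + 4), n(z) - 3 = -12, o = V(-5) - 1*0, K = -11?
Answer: -14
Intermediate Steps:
o = -5 (o = -5 - 1*0 = -5 + 0 = -5)
n(z) = -9 (n(z) = 3 - 12 = -9)
I = 5 (I = -5*(-5 + 4) = -5*(-1) = 5)
n(K) - I = -9 - 1*5 = -9 - 5 = -14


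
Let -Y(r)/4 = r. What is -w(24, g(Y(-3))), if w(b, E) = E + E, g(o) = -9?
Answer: 18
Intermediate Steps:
Y(r) = -4*r
w(b, E) = 2*E
-w(24, g(Y(-3))) = -2*(-9) = -1*(-18) = 18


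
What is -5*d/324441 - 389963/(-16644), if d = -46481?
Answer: 43462711501/1799998668 ≈ 24.146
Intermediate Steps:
-5*d/324441 - 389963/(-16644) = -5*(-46481)/324441 - 389963/(-16644) = 232405*(1/324441) - 389963*(-1/16644) = 232405/324441 + 389963/16644 = 43462711501/1799998668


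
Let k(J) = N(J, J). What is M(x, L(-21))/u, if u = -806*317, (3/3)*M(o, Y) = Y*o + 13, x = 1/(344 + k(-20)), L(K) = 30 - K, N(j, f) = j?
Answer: -1421/27594216 ≈ -5.1496e-5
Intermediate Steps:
k(J) = J
x = 1/324 (x = 1/(344 - 20) = 1/324 ≈ 0.0030864)
M(o, Y) = 13 + Y*o (M(o, Y) = Y*o + 13 = 13 + Y*o)
u = -255502
M(x, L(-21))/u = (13 + (30 - 1*(-21))*(1/324))/(-255502) = (13 + (30 + 21)*(1/324))*(-1/255502) = (13 + 51*(1/324))*(-1/255502) = (13 + 17/108)*(-1/255502) = (1421/108)*(-1/255502) = -1421/27594216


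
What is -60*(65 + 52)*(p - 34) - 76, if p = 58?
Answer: -168556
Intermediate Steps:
-60*(65 + 52)*(p - 34) - 76 = -60*(65 + 52)*(58 - 34) - 76 = -7020*24 - 76 = -60*2808 - 76 = -168480 - 76 = -168556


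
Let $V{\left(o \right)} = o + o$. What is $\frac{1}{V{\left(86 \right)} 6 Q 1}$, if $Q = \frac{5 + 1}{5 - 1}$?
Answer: $\frac{1}{1548} \approx 0.000646$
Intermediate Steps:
$Q = \frac{3}{2}$ ($Q = \frac{6}{4} = 6 \cdot \frac{1}{4} = \frac{3}{2} \approx 1.5$)
$V{\left(o \right)} = 2 o$
$\frac{1}{V{\left(86 \right)} 6 Q 1} = \frac{1}{2 \cdot 86 \cdot 6 \cdot \frac{3}{2} \cdot 1} = \frac{1}{172 \cdot 9 \cdot 1} = \frac{1}{172 \cdot 9} = \frac{1}{1548}$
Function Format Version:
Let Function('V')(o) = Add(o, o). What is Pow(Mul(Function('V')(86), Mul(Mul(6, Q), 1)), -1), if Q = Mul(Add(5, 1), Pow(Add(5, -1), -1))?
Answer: Rational(1, 1548) ≈ 0.00064600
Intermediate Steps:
Q = Rational(3, 2) (Q = Mul(6, Pow(4, -1)) = Mul(6, Rational(1, 4)) = Rational(3, 2) ≈ 1.5000)
Function('V')(o) = Mul(2, o)
Pow(Mul(Function('V')(86), Mul(Mul(6, Q), 1)), -1) = Pow(Mul(Mul(2, 86), Mul(Mul(6, Rational(3, 2)), 1)), -1) = Pow(Mul(172, Mul(9, 1)), -1) = Pow(Mul(172, 9), -1) = Pow(1548, -1) = Rational(1, 1548)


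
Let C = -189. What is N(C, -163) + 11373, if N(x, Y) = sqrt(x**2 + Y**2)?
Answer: 11373 + sqrt(62290) ≈ 11623.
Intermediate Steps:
N(x, Y) = sqrt(Y**2 + x**2)
N(C, -163) + 11373 = sqrt((-163)**2 + (-189)**2) + 11373 = sqrt(26569 + 35721) + 11373 = sqrt(62290) + 11373 = 11373 + sqrt(62290)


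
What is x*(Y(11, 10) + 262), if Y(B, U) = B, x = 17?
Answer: 4641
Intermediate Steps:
x*(Y(11, 10) + 262) = 17*(11 + 262) = 17*273 = 4641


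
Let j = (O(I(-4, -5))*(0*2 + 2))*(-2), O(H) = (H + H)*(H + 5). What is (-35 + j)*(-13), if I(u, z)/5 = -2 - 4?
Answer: 78455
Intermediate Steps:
I(u, z) = -30 (I(u, z) = 5*(-2 - 4) = 5*(-6) = -30)
O(H) = 2*H*(5 + H) (O(H) = (2*H)*(5 + H) = 2*H*(5 + H))
j = -6000 (j = ((2*(-30)*(5 - 30))*(0*2 + 2))*(-2) = ((2*(-30)*(-25))*(0 + 2))*(-2) = (1500*2)*(-2) = 3000*(-2) = -6000)
(-35 + j)*(-13) = (-35 - 6000)*(-13) = -6035*(-13) = 78455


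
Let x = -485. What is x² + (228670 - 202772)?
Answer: 261123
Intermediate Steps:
x² + (228670 - 202772) = (-485)² + (228670 - 202772) = 235225 + 25898 = 261123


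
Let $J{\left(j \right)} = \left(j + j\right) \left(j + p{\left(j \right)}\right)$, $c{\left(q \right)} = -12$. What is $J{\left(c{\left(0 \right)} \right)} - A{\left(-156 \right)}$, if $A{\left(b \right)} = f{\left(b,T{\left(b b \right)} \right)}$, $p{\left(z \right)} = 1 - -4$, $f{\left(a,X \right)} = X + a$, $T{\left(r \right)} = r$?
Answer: $-24012$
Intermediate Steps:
$p{\left(z \right)} = 5$ ($p{\left(z \right)} = 1 + 4 = 5$)
$A{\left(b \right)} = b + b^{2}$ ($A{\left(b \right)} = b b + b = b^{2} + b = b + b^{2}$)
$J{\left(j \right)} = 2 j \left(5 + j\right)$ ($J{\left(j \right)} = \left(j + j\right) \left(j + 5\right) = 2 j \left(5 + j\right)$)
$J{\left(c{\left(0 \right)} \right)} - A{\left(-156 \right)} = 2 \left(-12\right) \left(5 - 12\right) - - 156 \left(1 - 156\right) = 2 \left(-12\right) \left(-7\right) - \left(-156\right) \left(-155\right) = 168 - 24180 = -24012$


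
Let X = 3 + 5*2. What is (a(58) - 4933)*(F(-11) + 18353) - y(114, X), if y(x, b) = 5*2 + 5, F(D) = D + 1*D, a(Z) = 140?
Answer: -87860498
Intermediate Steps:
X = 13 (X = 3 + 10 = 13)
F(D) = 2*D (F(D) = D + D = 2*D)
y(x, b) = 15 (y(x, b) = 10 + 5 = 15)
(a(58) - 4933)*(F(-11) + 18353) - y(114, X) = (140 - 4933)*(2*(-11) + 18353) - 1*15 = -4793*(-22 + 18353) - 15 = -4793*18331 - 15 = -87860483 - 15 = -87860498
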